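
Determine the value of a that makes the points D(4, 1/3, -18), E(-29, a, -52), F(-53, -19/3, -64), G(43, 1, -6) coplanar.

-5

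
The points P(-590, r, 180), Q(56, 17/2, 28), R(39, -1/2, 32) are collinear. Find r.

Direction QR = (-17, -9, 4). From the x-coordinate of P, the parameter along the line is τ = (-590 − 56)/(-17) = 38.
Then r = 17/2 + 38·(-9) = -667/2.

-667/2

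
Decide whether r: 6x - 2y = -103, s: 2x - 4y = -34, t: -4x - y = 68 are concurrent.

No

Intersecting r and s: solving the 2×2 system gives (x, y) = (-86/5, -1/10).
Substitute into t: (-4)(-86/5) + (-1)(-1/10) = 689/10.
But t requires 68 ≠ 689/10, so the three lines have no common point.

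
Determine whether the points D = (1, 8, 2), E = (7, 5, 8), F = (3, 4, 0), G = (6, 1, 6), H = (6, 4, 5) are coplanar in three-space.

No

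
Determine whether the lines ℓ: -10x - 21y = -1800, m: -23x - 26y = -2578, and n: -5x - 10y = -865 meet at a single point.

No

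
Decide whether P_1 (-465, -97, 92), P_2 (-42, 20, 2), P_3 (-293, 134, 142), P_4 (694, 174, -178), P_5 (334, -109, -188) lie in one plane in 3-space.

Yes

The plane through P_1, P_2, P_3 has normal n = P_1P_2 × P_1P_3 = (26640, -36630, 77589) and equation n·P = -1696302.
Checking the remaining points: n·P_4 = -1696302, n·P_5 = -1696302.
All equal -1696302, so all 5 points lie in one plane.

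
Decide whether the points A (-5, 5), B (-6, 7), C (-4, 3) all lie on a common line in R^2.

AB = (-1, 2), AC = (1, -2).
Twice the signed area of △ABC is (-1)(-2) − (2)(1) = 0.
The triangle is degenerate (zero area), so the points are collinear.

Yes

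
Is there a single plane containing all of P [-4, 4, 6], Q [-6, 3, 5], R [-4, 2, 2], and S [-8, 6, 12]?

Yes

A normal to the plane through P, Q, R is n = PQ × PR = (2, -8, 4).
The plane has equation n·X = -16. For S: n·S = -16.
Equal, so S lies in the plane and all four are coplanar.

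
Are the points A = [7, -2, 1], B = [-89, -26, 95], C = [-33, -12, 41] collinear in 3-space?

No

AB = (-96, -24, 94), AC = (-40, -10, 40).
Comparing components 2 and 3: (-24)(40) − (94)(-10) = -20 ≠ 0, so AB and AC are not parallel and the points are not collinear.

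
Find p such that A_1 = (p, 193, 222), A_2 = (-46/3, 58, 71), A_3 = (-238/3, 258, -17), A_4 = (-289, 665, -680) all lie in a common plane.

-24

The points are coplanar iff A_1A_2 · (A_1A_3 × A_1A_4) = 0.
Expanding, this is linear in p: (96784)p + (2322816) = 0.
So p = -24.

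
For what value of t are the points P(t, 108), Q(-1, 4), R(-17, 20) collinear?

-105

The three points are collinear iff det[PQ; PR] = 0.
This determinant is linear in t: (-16)t + (-1680) = 0, so t = -105.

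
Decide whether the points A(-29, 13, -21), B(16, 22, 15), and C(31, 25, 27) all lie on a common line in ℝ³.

Yes

AB = (45, 9, 36), AC = (60, 12, 48).
Each component of AC is 4/3 times the corresponding component of AB, so AC = 4/3·AB and the points are collinear.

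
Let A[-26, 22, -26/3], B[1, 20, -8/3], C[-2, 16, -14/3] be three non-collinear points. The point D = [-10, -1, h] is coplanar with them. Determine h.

The plane through A, B, C has equation 28x + 36y − 114z = 1052.
Substituting D: (-114)h + (-316) = 1052, so h = -12.

-12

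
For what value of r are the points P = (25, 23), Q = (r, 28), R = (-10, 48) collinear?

18

The three points are collinear iff det[PQ; PR] = 0.
This determinant is linear in r: (25)r + (-450) = 0, so r = 18.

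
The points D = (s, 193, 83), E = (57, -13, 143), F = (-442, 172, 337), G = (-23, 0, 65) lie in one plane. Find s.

-634

Coplanarity ⇔ det[DE; DF; DG] = 0.
Expanding, this is linear in s: (16952)s + (10747568) = 0.
So s = -634.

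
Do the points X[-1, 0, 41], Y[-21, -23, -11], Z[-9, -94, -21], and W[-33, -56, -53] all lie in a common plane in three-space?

With X as base: XY = (-20, -23, -52), XZ = (-8, -94, -62), XW = (-32, -56, -94).
XZ × XW = (5364, 1232, -2560).
XY · (XZ × XW) = -2496.
Since -2496 ≠ 0, the four points are not coplanar.

No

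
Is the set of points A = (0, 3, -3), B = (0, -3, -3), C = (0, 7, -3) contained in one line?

Yes

AB = (0, -6, 0), AC = (0, 4, 0).
AB × AC = (0, 0, 0).
The cross product vanishes, so the three points are collinear.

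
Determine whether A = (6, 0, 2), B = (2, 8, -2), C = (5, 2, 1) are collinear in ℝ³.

Yes

AB = (-4, 8, -4), AC = (-1, 2, -1).
Each component of AC is 1/4 times the corresponding component of AB, so AC = 1/4·AB and the points are collinear.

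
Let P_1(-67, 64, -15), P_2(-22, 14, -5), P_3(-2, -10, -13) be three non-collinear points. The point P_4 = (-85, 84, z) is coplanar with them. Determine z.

-19

A normal to the plane is n = P_1P_2 × P_1P_3 = (640, 560, -80).
P_4 lies in the plane iff n · P_1P_4 = 0.
This gives (-80)z + (-1520) = 0, so z = -19.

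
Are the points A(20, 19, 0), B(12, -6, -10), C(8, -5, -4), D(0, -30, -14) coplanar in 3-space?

With A as base: AB = (-8, -25, -10), AC = (-12, -24, -4), AD = (-20, -49, -14).
AC × AD = (140, -88, 108).
AB · (AC × AD) = 0.
The scalar triple product vanishes, so the four points are coplanar.

Yes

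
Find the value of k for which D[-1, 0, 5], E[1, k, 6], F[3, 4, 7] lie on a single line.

Direction DF = (4, 4, 2). From the x-coordinate of E, the parameter along the line is τ = (1 − (-1))/4 = 1/2.
Then k = 0 + 1/2·(4) = 2.

2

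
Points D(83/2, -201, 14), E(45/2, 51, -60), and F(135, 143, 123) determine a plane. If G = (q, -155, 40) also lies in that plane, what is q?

121/2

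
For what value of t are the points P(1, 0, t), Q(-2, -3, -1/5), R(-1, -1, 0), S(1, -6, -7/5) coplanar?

The points are coplanar iff PQ · (PR × PS) = 0.
Expanding, this is linear in t: (9)t + (9/5) = 0.
So t = -1/5.

-1/5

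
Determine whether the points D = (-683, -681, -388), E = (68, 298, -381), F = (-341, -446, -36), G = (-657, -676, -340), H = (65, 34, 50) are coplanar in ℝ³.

No

The plane through D, E, F has normal n = DE × DF = (342963, -261958, -158333) and equation n·P = 5582873.
Checking the remaining points: n·G = 5590137, n·H = 5469373.
Since n·G = 5590137 ≠ 5582873, G is off the plane and the points are not all coplanar.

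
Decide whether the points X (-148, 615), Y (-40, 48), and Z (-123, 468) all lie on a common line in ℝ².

No

XY = (108, -567), XZ = (25, -147).
det[XY; XZ] = (108)(-147) − (-567)(25) = -1701.
The determinant is nonzero, so they are not collinear.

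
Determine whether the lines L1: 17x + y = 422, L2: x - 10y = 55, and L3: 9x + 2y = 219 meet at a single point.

Intersecting L1 and L2: solving the 2×2 system gives (x, y) = (25, -3).
Substitute into L3: (9)(25) + (2)(-3) = 219.
This equals 219, so (25, -3) lies on all three lines and they are concurrent.

Yes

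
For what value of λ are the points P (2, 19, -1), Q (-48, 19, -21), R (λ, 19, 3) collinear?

12

Collinearity requires PQ × PR = 0; each component is linear in λ.
The y-component gives (-20)λ + (240) = 0, so λ = 12.
The remaining components then also vanish.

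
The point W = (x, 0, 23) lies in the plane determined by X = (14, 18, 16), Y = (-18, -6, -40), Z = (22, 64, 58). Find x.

30

A normal to the plane is n = XY × XZ = (1568, 896, -1280).
W lies in the plane iff n · XW = 0.
This gives (1568)x + (-47040) = 0, so x = 30.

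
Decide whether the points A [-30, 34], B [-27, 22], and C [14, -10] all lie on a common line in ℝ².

AB = (3, -12), AC = (44, -44).
det[AB; AC] = (3)(-44) − (-12)(44) = 396.
The determinant is nonzero, so they are not collinear.

No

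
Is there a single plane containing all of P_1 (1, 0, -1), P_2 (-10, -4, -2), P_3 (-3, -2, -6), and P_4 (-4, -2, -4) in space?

No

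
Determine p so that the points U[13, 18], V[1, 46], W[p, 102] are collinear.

Collinearity: (W − U) must be parallel to (V − U) = (-12, 28).
Cross-multiplying the components: (p − 13)·(28) = (84)·(-12).
Solving gives p = -23.

-23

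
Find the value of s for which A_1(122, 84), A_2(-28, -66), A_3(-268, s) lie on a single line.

-306

The three points are collinear iff det[A_1A_2; A_1A_3] = 0.
This determinant is linear in s: (-150)s + (-45900) = 0, so s = -306.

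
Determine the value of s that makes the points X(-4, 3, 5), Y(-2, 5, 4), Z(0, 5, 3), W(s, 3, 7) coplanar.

Normal to plane XYZ: n = (-2, 0, -4); plane equation n·P = -12.
Requiring n·W = -12: (-2)s + (-28) = -12.
So s = -8.

-8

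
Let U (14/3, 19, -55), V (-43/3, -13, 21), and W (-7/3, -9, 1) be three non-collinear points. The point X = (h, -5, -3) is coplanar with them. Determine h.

-5

A normal to the plane is n = UV × UW = (336, 532, 308).
X lies in the plane iff n · UX = 0.
This gives (336)h + (1680) = 0, so h = -5.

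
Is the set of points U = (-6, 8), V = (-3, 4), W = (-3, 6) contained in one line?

No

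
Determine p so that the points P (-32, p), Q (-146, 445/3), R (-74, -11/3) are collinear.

-277/3

Collinearity: (P − Q) must be parallel to (R − Q) = (72, -152).
Cross-multiplying the components: (p − 445/3)·(72) = (114)·(-152).
Solving gives p = -277/3.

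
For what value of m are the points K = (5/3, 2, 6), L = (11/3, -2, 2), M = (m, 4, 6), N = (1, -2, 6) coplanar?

2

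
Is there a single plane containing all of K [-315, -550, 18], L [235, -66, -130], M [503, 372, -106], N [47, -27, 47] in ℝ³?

With K as base: KL = (550, 484, -148), KM = (818, 922, -124), KN = (362, 523, 29).
KM × KN = (91590, -68610, 94050).
KL · (KM × KN) = 3247860.
Since 3247860 ≠ 0, the four points are not coplanar.

No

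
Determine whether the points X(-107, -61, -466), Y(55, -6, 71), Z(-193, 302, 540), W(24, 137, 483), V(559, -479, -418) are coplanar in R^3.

No

The plane through X, Y, Z has normal n = XY × XZ = (-139601, -209154, 63536) and equation n·P = -1912075.
Checking the remaining points: n·W = -1316634, n·V = -4410241.
Since n·W = -1316634 ≠ -1912075, W is off the plane and the points are not all coplanar.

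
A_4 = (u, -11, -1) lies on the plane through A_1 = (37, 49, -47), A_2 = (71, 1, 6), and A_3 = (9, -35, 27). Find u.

The plane through A_1, A_2, A_3 has equation 900x − 4000y − 4200z = 34700.
Substituting A_4: (900)u + (48200) = 34700, so u = -15.

-15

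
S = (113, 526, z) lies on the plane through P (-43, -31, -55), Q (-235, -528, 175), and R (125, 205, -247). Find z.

-249

The plane through P, Q, R has equation 41144x + 1776y + 38184z = -3924368.
Substituting S: (38184)z + (5583448) = -3924368, so z = -249.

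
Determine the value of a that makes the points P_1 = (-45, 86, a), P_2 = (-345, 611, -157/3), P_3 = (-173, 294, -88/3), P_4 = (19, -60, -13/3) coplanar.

The points are coplanar iff P_1P_2 · (P_1P_3 × P_1P_4) = 0.
Expanding, this is linear in a: (24)a + (-2944) = 0.
So a = 368/3.

368/3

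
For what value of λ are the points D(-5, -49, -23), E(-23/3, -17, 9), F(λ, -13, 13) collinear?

-8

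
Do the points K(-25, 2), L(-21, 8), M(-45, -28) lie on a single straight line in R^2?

KL = (4, 6), KM = (-20, -30).
Twice the signed area of △KLM is (4)(-30) − (6)(-20) = 0.
The triangle is degenerate (zero area), so the points are collinear.

Yes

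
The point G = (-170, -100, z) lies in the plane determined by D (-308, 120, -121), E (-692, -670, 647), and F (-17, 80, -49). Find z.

119

A normal to the plane is n = DE × DF = (-26160, 251136, 245250).
G lies in the plane iff n · DG = 0.
This gives (245250)z + (-29184750) = 0, so z = 119.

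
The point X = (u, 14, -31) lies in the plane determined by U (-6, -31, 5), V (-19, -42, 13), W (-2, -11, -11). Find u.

3

The plane through U, V, W has equation 16x − 176y − 216z = 4280.
Substituting X: (16)u + (4232) = 4280, so u = 3.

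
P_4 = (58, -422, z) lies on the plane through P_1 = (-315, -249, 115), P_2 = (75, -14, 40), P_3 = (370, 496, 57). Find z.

The plane through P_1, P_2, P_3 has equation 42245x − 28755y + 129575z = 8753945.
Substituting P_4: (129575)z + (14584820) = 8753945, so z = -45.

-45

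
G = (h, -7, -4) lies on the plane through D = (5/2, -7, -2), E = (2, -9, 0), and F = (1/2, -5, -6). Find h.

Coplanarity requires DE · (DF × DG) = 0.
DE = (-1/2, -2, 2), DF = (-2, 2, -4); the triple product is linear in h with coefficient 4 and constant term 0.
Setting it to zero: h = 0.

0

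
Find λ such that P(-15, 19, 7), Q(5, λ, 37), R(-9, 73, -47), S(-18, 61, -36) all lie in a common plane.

Coplanarity ⇔ det[PQ; PR; PS] = 0.
Expanding, this is linear in λ: (420)λ + (3360) = 0.
So λ = -8.

-8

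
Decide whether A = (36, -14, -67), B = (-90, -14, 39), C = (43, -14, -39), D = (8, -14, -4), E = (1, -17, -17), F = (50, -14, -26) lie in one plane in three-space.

No

The plane through A, B, C has normal n = AB × AC = (0, 4270, 0) and equation n·P = -59780.
Checking the remaining points: n·D = -59780, n·E = -72590, n·F = -59780.
Since n·E = -72590 ≠ -59780, E is off the plane and the points are not all coplanar.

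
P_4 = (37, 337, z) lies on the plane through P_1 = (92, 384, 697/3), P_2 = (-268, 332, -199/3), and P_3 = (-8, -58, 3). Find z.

The plane through P_1, P_2, P_3 has equation −(360256/3)x − (158080/3)y + 153920z = 4478656.
Substituting P_4: (153920)z + (-66602432/3) = 4478656, so z = 520/3.

520/3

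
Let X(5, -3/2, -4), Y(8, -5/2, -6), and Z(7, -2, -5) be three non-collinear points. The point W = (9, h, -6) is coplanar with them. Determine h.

A normal to the plane is n = XY × XZ = (0, -1, 1/2).
W lies in the plane iff n · XW = 0.
This gives (-1)h + (-5/2) = 0, so h = -5/2.

-5/2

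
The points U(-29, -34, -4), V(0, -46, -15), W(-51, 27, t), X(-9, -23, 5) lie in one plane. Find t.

Normal to plane UVX: n = (13, -481, 559); plane equation n·P = 13741.
Requiring n·W = 13741: (559)t + (-13650) = 13741.
So t = 49.

49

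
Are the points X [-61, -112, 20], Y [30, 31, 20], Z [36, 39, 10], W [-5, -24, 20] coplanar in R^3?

With X as base: XY = (91, 143, 0), XZ = (97, 151, -10), XW = (56, 88, 0).
XZ × XW = (880, -560, 80).
XY · (XZ × XW) = 0.
The scalar triple product vanishes, so the four points are coplanar.

Yes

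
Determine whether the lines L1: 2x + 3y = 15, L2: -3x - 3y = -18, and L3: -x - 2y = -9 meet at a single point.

Yes

The three lines meet at one point iff the augmented coefficient matrix [aᵢ bᵢ cᵢ] has rank < 3, i.e. its determinant vanishes.
Here the determinant is 0.
It vanishes, so the lines are concurrent at (3, 3).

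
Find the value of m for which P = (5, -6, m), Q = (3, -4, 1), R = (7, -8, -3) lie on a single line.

Direction QR = (4, -4, -4). From the x-coordinate of P, the parameter along the line is τ = (5 − 3)/4 = 1/2.
Then m = 1 + 1/2·(-4) = -1.

-1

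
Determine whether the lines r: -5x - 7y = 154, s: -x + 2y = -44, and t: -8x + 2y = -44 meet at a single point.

Yes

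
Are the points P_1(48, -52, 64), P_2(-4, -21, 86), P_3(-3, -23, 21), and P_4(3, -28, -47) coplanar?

A normal to the plane through P_1, P_2, P_3 is n = P_1P_2 × P_1P_3 = (-1971, -3358, 73).
The plane has equation n·P = 84680. For P_4: n·P_4 = 84680.
Equal, so P_4 lies in the plane and all four are coplanar.

Yes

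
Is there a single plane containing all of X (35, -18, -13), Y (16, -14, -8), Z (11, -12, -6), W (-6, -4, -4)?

No

The four points are coplanar iff the 3×3 determinant with rows XY, XZ, XW is zero.
Rows: (-19, 4, 5), (-24, 6, 7), (-41, 14, 9).
Expanding along the first row: (-19)(-44) − (4)(71) + (5)(-90) = 102.
Nonzero ⇒ not coplanar.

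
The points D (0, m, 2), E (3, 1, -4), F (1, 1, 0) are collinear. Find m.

Direction EF = (-2, 0, 4). From the x-coordinate of D, the parameter along the line is τ = (0 − 3)/(-2) = 3/2.
Then m = 1 + 3/2·(0) = 1.

1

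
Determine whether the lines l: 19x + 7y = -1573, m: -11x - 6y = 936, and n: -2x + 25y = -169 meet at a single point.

Intersecting l and m: solving the 2×2 system gives (x, y) = (-78, -13).
Substitute into n: (-2)(-78) + (25)(-13) = -169.
This equals -169, so (-78, -13) lies on all three lines and they are concurrent.

Yes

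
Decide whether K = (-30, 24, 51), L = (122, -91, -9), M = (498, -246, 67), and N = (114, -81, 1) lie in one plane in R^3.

Yes

A normal to the plane through K, L, M is n = KL × KM = (-18040, -34112, 19680).
The plane has equation n·P = 726192. For N: n·N = 726192.
Equal, so N lies in the plane and all four are coplanar.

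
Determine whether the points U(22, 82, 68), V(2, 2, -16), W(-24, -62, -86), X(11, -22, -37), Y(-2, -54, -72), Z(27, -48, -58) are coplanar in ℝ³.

The plane through U, V, W has normal n = UV × UW = (224, 784, -800) and equation n·P = 14816.
Checking the remaining points: n·X = 14816, n·Y = 14816, n·Z = 14816.
All equal 14816, so all 6 points lie in one plane.

Yes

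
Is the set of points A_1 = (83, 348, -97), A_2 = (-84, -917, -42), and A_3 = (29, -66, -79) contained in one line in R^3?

No

A_1A_2 = (-167, -1265, 55), A_1A_3 = (-54, -414, 18).
A_1A_2 × A_1A_3 = (0, 36, 828).
The cross product is nonzero, so the points do not lie on one line.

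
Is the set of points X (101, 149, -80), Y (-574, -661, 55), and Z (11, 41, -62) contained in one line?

Yes

XY = (-675, -810, 135), XZ = (-90, -108, 18).
Each component of XZ is 2/15 times the corresponding component of XY, so XZ = 2/15·XY and the points are collinear.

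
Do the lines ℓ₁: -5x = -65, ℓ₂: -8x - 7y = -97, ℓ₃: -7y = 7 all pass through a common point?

Yes

The three lines meet at one point iff the augmented coefficient matrix [aᵢ bᵢ cᵢ] has rank < 3, i.e. its determinant vanishes.
Here the determinant is 0.
It vanishes, so the lines are concurrent at (13, -1).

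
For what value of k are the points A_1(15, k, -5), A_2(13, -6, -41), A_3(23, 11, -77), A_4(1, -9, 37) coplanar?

19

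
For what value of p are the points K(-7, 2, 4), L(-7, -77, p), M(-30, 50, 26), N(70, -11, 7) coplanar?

Normal to plane KMN: n = (430, 1763, -3397); plane equation n·P = -13072.
Requiring n·L = -13072: (-3397)p + (-138761) = -13072.
So p = -37.

-37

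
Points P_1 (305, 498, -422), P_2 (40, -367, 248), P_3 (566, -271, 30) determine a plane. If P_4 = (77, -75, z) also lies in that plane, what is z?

37

A normal to the plane is n = P_1P_2 × P_1P_3 = (124250, 294650, 429550).
P_4 lies in the plane iff n · P_1P_4 = 0.
This gives (429550)z + (-15893350) = 0, so z = 37.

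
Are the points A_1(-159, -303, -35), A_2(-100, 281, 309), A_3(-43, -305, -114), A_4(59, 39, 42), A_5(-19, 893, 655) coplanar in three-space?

The plane through A_1, A_2, A_3 has normal n = A_1A_2 × A_1A_3 = (-45448, 44565, -67862) and equation n·P = -3901793.
Checking the remaining points: n·A_4 = -3793601, n·A_5 = -3789553.
Since n·A_4 = -3793601 ≠ -3901793, A_4 is off the plane and the points are not all coplanar.

No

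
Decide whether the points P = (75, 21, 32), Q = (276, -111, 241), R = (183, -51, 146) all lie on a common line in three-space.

No

PQ = (201, -132, 209), PR = (108, -72, 114).
Comparing components 3 and 1: (209)(108) − (201)(114) = -342 ≠ 0, so PQ and PR are not parallel and the points are not collinear.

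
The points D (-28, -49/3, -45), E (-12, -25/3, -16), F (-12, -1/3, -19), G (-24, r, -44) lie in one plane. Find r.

Normal to plane DEF: n = (-256, 48, 128); plane equation n·P = 624.
Requiring n·G = 624: (48)r + (512) = 624.
So r = 7/3.

7/3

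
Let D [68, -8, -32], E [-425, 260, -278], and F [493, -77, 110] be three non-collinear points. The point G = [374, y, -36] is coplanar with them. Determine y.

A normal to the plane is n = DE × DF = (21082, -34544, -79883).
G lies in the plane iff n · DG = 0.
This gives (-34544)y + (6494272) = 0, so y = 188.

188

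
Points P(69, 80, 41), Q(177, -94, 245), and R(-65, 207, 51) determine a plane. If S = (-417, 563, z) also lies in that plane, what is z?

11

The plane through P, Q, R has equation −27648x − 28416y − 9600z = -4574592.
Substituting S: (-9600)z + (-4468992) = -4574592, so z = 11.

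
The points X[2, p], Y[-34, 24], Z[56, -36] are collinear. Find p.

0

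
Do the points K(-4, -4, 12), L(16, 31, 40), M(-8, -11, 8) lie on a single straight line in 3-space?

KL = (20, 35, 28), KM = (-4, -7, -4).
KL × KM = (56, -32, 0).
The cross product is nonzero, so the points do not lie on one line.

No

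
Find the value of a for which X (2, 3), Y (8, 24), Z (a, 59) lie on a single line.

18

Collinearity: (Z − X) must be parallel to (Y − X) = (6, 21).
Cross-multiplying the components: (a − 2)·(21) = (56)·(6).
Solving gives a = 18.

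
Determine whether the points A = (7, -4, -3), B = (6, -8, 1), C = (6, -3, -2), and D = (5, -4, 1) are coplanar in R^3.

No

With A as base: AB = (-1, -4, 4), AC = (-1, 1, 1), AD = (-2, 0, 4).
AC × AD = (4, 2, 2).
AB · (AC × AD) = -4.
Since -4 ≠ 0, the four points are not coplanar.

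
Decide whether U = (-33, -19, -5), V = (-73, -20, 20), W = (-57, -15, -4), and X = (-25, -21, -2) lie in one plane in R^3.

No

The four points are coplanar iff the 3×3 determinant with rows UV, UW, UX is zero.
Rows: (-40, -1, 25), (-24, 4, 1), (8, -2, 3).
Expanding along the first row: (-40)(14) − (-1)(-80) + (25)(16) = -240.
Nonzero ⇒ not coplanar.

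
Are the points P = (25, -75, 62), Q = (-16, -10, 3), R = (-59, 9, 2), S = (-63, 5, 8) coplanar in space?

A normal to the plane through P, Q, R is n = PQ × PR = (1056, 2496, 2016).
The plane has equation n·X = -35808. For S: n·S = -37920.
-37920 ≠ -35808, so S is off the plane.

No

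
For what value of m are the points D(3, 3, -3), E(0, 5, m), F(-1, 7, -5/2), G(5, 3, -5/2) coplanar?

-3

The points are coplanar iff DE · (DF × DG) = 0.
Expanding, this is linear in m: (-8)m + (-24) = 0.
So m = -3.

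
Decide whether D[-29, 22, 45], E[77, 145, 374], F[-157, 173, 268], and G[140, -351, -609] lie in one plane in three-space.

Yes

With D as base: DE = (106, 123, 329), DF = (-128, 151, 223), DG = (169, -373, -654).
DF × DG = (-15575, -46025, 22225).
DE · (DF × DG) = 0.
The scalar triple product vanishes, so the four points are coplanar.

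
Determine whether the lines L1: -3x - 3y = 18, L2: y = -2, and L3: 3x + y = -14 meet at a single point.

Yes

The three lines meet at one point iff the augmented coefficient matrix [aᵢ bᵢ cᵢ] has rank < 3, i.e. its determinant vanishes.
Here the determinant is 0.
It vanishes, so the lines are concurrent at (-4, -2).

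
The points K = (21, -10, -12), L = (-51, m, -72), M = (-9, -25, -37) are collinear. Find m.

-46

Collinearity requires KL × KM = 0; each component is linear in m.
The x-component gives (-25)m + (-1150) = 0, so m = -46.
The remaining components then also vanish.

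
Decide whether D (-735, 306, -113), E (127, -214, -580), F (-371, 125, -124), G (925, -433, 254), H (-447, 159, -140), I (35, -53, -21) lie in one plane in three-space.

Yes

The plane through D, E, F has normal n = DE × DF = (-78807, -160506, 33258) and equation n·P = 5050155.
Checking the remaining points: n·G = 5050155, n·H = 5050155, n·I = 5050155.
All equal 5050155, so all 6 points lie in one plane.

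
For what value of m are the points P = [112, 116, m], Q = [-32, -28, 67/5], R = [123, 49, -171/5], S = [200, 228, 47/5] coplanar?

Coplanarity ⇔ det[PQ; PR; PS] = 0.
Expanding, this is linear in m: (-21816)m + (414504/5) = 0.
So m = 19/5.

19/5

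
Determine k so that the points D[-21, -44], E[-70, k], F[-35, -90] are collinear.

-205

Collinearity: (E − D) must be parallel to (F − D) = (-14, -46).
Cross-multiplying the components: (k − (-44))·(-14) = (-49)·(-46).
Solving gives k = -205.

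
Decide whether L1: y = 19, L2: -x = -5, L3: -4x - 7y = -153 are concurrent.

Yes

The three lines meet at one point iff the augmented coefficient matrix [aᵢ bᵢ cᵢ] has rank < 3, i.e. its determinant vanishes.
Here the determinant is 0.
It vanishes, so the lines are concurrent at (5, 19).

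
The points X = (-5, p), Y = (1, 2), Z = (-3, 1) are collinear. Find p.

1/2

Collinearity: (X − Y) must be parallel to (Z − Y) = (-4, -1).
Cross-multiplying the components: (p − 2)·(-4) = (-6)·(-1).
Solving gives p = 1/2.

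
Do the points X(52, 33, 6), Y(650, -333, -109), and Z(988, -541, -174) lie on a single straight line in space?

XY = (598, -366, -115), XZ = (936, -574, -180).
Comparing components 2 and 3: (-366)(-180) − (-115)(-574) = -130 ≠ 0, so XY and XZ are not parallel and the points are not collinear.

No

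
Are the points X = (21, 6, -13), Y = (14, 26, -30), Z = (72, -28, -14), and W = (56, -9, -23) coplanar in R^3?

Yes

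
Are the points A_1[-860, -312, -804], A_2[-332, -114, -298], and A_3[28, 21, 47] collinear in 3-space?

Yes

A_1A_2 = (528, 198, 506), A_1A_3 = (888, 333, 851).
Each component of A_1A_3 is 37/22 times the corresponding component of A_1A_2, so A_1A_3 = 37/22·A_1A_2 and the points are collinear.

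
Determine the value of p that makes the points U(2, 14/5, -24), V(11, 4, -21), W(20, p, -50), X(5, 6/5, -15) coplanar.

Normal to plane UVX: n = (78/5, -72, -18); plane equation n·P = 1308/5.
Requiring n·W = 1308/5: (-72)p + (1212) = 1308/5.
So p = 66/5.

66/5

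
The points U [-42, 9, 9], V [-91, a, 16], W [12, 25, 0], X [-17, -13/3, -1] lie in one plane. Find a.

Normal to plane UWX: n = (-280, 315, -1120); plane equation n·P = 4515.
Requiring n·V = 4515: (315)a + (7560) = 4515.
So a = -29/3.

-29/3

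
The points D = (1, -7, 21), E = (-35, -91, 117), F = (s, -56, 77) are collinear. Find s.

Collinearity requires DE × DF = 0; each component is linear in s.
The y-component gives (96)s + (1920) = 0, so s = -20.
The remaining components then also vanish.

-20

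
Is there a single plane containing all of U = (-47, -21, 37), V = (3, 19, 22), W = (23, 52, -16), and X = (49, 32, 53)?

A normal to the plane through U, V, W is n = UV × UW = (-1025, 1600, 850).
The plane has equation n·P = 46025. For X: n·X = 46025.
Equal, so X lies in the plane and all four are coplanar.

Yes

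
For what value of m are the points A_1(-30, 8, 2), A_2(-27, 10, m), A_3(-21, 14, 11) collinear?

5

Collinearity requires A_1A_2 × A_1A_3 = 0; each component is linear in m.
The x-component gives (-6)m + (30) = 0, so m = 5.
The remaining components then also vanish.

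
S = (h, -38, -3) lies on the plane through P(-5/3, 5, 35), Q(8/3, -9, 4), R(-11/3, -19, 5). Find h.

-35/3

Coplanarity requires PQ · (PR × PS) = 0.
PQ = (13/3, -14, -31), PR = (-2, -24, -30); the triple product is linear in h with coefficient -324 and constant term -3780.
Setting it to zero: h = -35/3.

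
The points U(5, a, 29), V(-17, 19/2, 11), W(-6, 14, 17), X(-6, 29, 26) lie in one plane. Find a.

57/2

Coplanarity ⇔ det[UV; UW; UX] = 0.
Expanding, this is linear in a: (99)a + (-5643/2) = 0.
So a = 57/2.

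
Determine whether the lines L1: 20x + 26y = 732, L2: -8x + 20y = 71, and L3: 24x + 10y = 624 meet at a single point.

No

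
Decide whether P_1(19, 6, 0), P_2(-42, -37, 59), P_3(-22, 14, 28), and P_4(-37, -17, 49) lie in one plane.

A normal to the plane through P_1, P_2, P_3 is n = P_1P_2 × P_1P_3 = (-1676, -711, -2251).
The plane has equation n·P = -36110. For P_4: n·P_4 = -36200.
-36200 ≠ -36110, so P_4 is off the plane.

No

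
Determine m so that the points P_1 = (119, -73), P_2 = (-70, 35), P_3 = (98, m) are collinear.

-61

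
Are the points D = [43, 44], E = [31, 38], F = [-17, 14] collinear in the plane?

Yes

DE = (-12, -6), DF = (-60, -30).
Checking proportionality: DF = 5·DE, so the vectors are parallel and the points are collinear.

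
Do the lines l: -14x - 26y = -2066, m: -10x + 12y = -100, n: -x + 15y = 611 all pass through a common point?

Yes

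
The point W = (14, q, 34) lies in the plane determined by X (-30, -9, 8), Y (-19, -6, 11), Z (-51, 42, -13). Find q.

The plane through X, Y, Z has equation −216x + 168y + 624z = 9960.
Substituting W: (168)q + (18192) = 9960, so q = -49.

-49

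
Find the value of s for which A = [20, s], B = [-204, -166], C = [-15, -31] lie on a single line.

Collinearity: (A − B) must be parallel to (C − B) = (189, 135).
Cross-multiplying the components: (s − (-166))·(189) = (224)·(135).
Solving gives s = -6.

-6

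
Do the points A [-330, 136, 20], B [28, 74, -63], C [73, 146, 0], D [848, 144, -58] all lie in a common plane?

The four points are coplanar iff the 3×3 determinant with rows AB, AC, AD is zero.
Rows: (358, -62, -83), (403, 10, -20), (1178, 8, -78).
Expanding along the first row: (358)(-620) − (-62)(-7874) + (-83)(-8556) = 0.
Zero determinant ⇒ coplanar.

Yes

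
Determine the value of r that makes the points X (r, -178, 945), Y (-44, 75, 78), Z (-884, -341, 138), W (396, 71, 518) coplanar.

Coplanarity ⇔ det[XY; XZ; XW] = 0.
Expanding, this is linear in r: (182800)r + (-53377600) = 0.
So r = 292.

292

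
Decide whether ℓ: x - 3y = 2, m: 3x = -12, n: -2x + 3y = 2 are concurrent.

The three lines meet at one point iff the augmented coefficient matrix [aᵢ bᵢ cᵢ] has rank < 3, i.e. its determinant vanishes.
Here the determinant is 0.
It vanishes, so the lines are concurrent at (-4, -2).

Yes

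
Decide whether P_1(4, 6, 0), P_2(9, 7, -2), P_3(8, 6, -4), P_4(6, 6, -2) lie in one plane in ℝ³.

The four points are coplanar iff the 3×3 determinant with rows P_1P_2, P_1P_3, P_1P_4 is zero.
Rows: (5, 1, -2), (4, 0, -4), (2, 0, -2).
Expanding along the first row: (5)(0) − (1)(0) + (-2)(0) = 0.
Zero determinant ⇒ coplanar.

Yes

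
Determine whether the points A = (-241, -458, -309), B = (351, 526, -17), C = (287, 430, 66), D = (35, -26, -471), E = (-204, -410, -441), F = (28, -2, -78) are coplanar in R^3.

No

The plane through A, B, C has normal n = AB × AC = (109704, -67824, 6144) and equation n·P = 2726232.
Checking the remaining points: n·D = 2709240, n·E = 2718720, n·F = 2728128.
Since n·D = 2709240 ≠ 2726232, D is off the plane and the points are not all coplanar.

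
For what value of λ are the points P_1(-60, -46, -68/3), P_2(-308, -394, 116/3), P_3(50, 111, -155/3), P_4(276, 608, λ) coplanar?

The points are coplanar iff P_1P_2 · (P_1P_3 × P_1P_4) = 0.
Expanding, this is linear in λ: (-656)λ + (-451984/3) = 0.
So λ = -689/3.

-689/3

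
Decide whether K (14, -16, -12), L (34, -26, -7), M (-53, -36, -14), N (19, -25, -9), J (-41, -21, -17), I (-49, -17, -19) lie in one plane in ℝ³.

No

The plane through K, L, M has normal n = KL × KM = (120, -295, -1070) and equation n·P = 19240.
Checking the remaining points: n·N = 19285, n·J = 19465, n·I = 19465.
Since n·N = 19285 ≠ 19240, N is off the plane and the points are not all coplanar.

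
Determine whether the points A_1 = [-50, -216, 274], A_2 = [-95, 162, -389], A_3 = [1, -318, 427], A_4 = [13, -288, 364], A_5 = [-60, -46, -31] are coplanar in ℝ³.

The plane through A_1, A_2, A_3 has normal n = A_1A_2 × A_1A_3 = (-9792, -26928, -14688) and equation n·P = 2281536.
Checking the remaining points: n·A_4 = 2281536, n·A_5 = 2281536.
All equal 2281536, so all 5 points lie in one plane.

Yes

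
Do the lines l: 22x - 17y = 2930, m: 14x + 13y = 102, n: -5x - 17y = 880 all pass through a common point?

No

The three lines meet at one point iff the augmented coefficient matrix [aᵢ bᵢ cᵢ] has rank < 3, i.e. its determinant vanishes.
Here the determinant is 1048.
Nonzero, so no common point exists.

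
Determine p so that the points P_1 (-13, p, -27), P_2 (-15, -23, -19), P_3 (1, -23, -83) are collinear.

Collinearity requires P_1P_2 × P_1P_3 = 0; each component is linear in p.
The x-component gives (64)p + (1472) = 0, so p = -23.
The remaining components then also vanish.

-23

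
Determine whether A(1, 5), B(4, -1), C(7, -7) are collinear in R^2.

AB = (3, -6), AC = (6, -12).
Twice the signed area of △ABC is (3)(-12) − (-6)(6) = 0.
The triangle is degenerate (zero area), so the points are collinear.

Yes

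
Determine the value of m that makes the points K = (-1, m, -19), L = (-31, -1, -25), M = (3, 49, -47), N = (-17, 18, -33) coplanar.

5

Coplanarity ⇔ det[KL; KM; KN] = 0.
Expanding, this is linear in m: (36)m + (-180) = 0.
So m = 5.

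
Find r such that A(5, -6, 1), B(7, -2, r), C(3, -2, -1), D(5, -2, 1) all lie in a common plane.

3

Coplanarity ⇔ det[AB; AC; AD] = 0.
Expanding, this is linear in r: (-8)r + (24) = 0.
So r = 3.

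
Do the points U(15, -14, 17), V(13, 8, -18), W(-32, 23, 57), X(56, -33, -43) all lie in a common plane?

The four points are coplanar iff the 3×3 determinant with rows UV, UW, UX is zero.
Rows: (-2, 22, -35), (-47, 37, 40), (41, -19, -60).
Expanding along the first row: (-2)(-1460) − (22)(1180) + (-35)(-624) = -1200.
Nonzero ⇒ not coplanar.

No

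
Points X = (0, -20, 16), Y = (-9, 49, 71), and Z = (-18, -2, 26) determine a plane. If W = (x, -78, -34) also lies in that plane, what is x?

-6

A normal to the plane is n = XY × XZ = (-300, -900, 1080).
W lies in the plane iff n · XW = 0.
This gives (-300)x + (-1800) = 0, so x = -6.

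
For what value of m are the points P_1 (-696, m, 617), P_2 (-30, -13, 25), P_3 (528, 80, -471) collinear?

-124

Direction P_2P_3 = (558, 93, -496). From the x-coordinate of P_1, the parameter along the line is τ = (-696 − (-30))/558 = -37/31.
Then m = (-13) + (-37/31)·(93) = -124.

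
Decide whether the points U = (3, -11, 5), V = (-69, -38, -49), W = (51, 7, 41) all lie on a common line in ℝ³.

Yes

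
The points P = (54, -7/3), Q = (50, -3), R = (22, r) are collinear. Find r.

The three points are collinear iff det[PQ; PR] = 0.
This determinant is linear in r: (-4)r + (-92/3) = 0, so r = -23/3.

-23/3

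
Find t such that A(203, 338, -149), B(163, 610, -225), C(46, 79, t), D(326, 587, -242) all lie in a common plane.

-48

Coplanarity ⇔ det[AB; AC; AD] = 0.
Expanding, this is linear in t: (43416)t + (2083968) = 0.
So t = -48.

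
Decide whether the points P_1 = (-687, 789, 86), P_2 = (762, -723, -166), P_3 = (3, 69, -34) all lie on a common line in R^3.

P_1P_2 = (1449, -1512, -252), P_1P_3 = (690, -720, -120).
Each component of P_1P_3 is 10/21 times the corresponding component of P_1P_2, so P_1P_3 = 10/21·P_1P_2 and the points are collinear.

Yes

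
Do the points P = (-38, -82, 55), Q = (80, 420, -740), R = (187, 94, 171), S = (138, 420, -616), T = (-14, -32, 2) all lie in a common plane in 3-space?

No

The plane through P, Q, R has normal n = PQ × PR = (198152, -192563, -92182) and equation n·X = 3190380.
Checking the remaining points: n·S = 3252628, n·T = 3203524.
Since n·S = 3252628 ≠ 3190380, S is off the plane and the points are not all coplanar.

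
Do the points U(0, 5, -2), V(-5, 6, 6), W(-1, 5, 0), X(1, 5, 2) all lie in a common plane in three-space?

No

The four points are coplanar iff the 3×3 determinant with rows UV, UW, UX is zero.
Rows: (-5, 1, 8), (-1, 0, 2), (1, 0, 4).
Expanding along the first row: (-5)(0) − (1)(-6) + (8)(0) = 6.
Nonzero ⇒ not coplanar.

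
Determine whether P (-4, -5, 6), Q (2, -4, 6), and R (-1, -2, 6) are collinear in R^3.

PQ = (6, 1, 0), PR = (3, 3, 0).
PQ × PR = (0, 0, 15).
The cross product is nonzero, so the points do not lie on one line.

No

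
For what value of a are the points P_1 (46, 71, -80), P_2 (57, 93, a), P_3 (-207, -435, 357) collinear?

-99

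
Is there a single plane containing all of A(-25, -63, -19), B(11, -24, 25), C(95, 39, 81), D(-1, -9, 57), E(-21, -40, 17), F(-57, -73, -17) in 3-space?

Yes

The plane through A, B, C has normal n = AB × AC = (-588, 1680, -1008) and equation n·P = -71988.
Checking the remaining points: n·D = -71988, n·E = -71988, n·F = -71988.
All equal -71988, so all 6 points lie in one plane.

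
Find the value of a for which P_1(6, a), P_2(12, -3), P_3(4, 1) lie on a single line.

0

Collinearity: (P_1 − P_2) must be parallel to (P_3 − P_2) = (-8, 4).
Cross-multiplying the components: (a − (-3))·(-8) = (-6)·(4).
Solving gives a = 0.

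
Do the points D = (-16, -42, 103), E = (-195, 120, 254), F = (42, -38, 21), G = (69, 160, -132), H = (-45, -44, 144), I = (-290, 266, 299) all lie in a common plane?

Yes

The plane through D, E, F has normal n = DE × DF = (-13888, -5920, -10112) and equation n·P = -570688.
Checking the remaining points: n·G = -570688, n·H = -570688, n·I = -570688.
All equal -570688, so all 6 points lie in one plane.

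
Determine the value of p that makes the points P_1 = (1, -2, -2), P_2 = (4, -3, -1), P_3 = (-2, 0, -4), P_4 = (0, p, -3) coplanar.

-1

Normal to plane P_1P_2P_3: n = (0, 3, 3); plane equation n·P = -12.
Requiring n·P_4 = -12: (3)p + (-9) = -12.
So p = -1.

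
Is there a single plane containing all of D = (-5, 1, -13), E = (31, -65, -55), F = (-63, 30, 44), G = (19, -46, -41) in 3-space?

No

A normal to the plane through D, E, F is n = DE × DF = (-2544, 384, -2784).
The plane has equation n·P = 49296. For G: n·G = 48144.
48144 ≠ 49296, so G is off the plane.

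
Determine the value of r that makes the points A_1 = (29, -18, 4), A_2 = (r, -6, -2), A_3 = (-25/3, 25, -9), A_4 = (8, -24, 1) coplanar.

Normal to plane A_1A_3A_4: n = (-207, 161, 1127); plane equation n·P = -4393.
Requiring n·A_2 = -4393: (-207)r + (-3220) = -4393.
So r = 17/3.

17/3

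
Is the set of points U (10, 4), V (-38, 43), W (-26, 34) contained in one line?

UV = (-48, 39), UW = (-36, 30).
det[UV; UW] = (-48)(30) − (39)(-36) = -36.
The determinant is nonzero, so they are not collinear.

No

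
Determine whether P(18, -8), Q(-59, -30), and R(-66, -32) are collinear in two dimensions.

PQ = (-77, -22), PR = (-84, -24).
det[PQ; PR] = (-77)(-24) − (-22)(-84) = 0.
The determinant is zero, so the points are collinear.

Yes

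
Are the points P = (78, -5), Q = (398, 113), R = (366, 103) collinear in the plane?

No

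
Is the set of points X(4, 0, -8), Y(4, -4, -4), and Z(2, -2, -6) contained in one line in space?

No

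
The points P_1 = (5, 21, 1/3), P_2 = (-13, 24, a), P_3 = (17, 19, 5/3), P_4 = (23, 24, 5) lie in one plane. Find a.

-5/3

Normal to plane P_1P_3P_4: n = (-40/3, -32, 72); plane equation n·P = -2144/3.
Requiring n·P_2 = -2144/3: (72)a + (-1784/3) = -2144/3.
So a = -5/3.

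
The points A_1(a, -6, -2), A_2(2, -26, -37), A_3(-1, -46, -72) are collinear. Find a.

Collinearity requires A_1A_2 × A_1A_3 = 0; each component is linear in a.
The y-component gives (-35)a + (175) = 0, so a = 5.
The remaining components then also vanish.

5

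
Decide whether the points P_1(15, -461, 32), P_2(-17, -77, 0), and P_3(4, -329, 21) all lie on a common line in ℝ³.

P_1P_2 = (-32, 384, -32), P_1P_3 = (-11, 132, -11).
Each component of P_1P_3 is 11/32 times the corresponding component of P_1P_2, so P_1P_3 = 11/32·P_1P_2 and the points are collinear.

Yes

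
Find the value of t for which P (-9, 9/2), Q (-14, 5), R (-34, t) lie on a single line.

7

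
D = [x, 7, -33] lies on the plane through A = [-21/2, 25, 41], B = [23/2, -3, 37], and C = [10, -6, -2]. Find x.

Coplanarity requires AB · (AC × AD) = 0.
AB = (22, -28, -4), AC = (41/2, -31, -43); the triple product is linear in x with coefficient 1080 and constant term 3780.
Setting it to zero: x = -7/2.

-7/2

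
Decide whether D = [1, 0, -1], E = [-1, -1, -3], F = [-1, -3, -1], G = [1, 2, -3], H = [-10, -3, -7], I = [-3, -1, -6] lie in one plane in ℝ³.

The plane through D, E, F has normal n = DE × DF = (-6, 4, 4) and equation n·P = -10.
Checking the remaining points: n·G = -10, n·H = 20, n·I = -10.
Since n·H = 20 ≠ -10, H is off the plane and the points are not all coplanar.

No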